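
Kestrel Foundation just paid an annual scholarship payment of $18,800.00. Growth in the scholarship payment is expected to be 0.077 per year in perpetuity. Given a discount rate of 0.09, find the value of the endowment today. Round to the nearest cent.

$1557507.69

D₁ = D₀ × (1 + g) = $18,800.00 × 1.077 = $20,247.6000
Growing perpetuity: P = D₁ / (r − g) = $20,247.6000 / (0.09 − 0.077) = $1,557,507.69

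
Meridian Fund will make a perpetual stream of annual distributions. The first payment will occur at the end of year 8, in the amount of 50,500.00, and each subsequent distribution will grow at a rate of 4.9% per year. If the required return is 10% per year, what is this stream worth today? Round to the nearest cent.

508127.16

Value at end of year 7: C₁ / (r − g) = 50,500.00 / (0.1 − 0.049) = 990,196.0784
Discount to today: PV = 990,196.0784 / (1 + 0.1)^7 = 990,196.0784 / 1.948717 = 508,127.16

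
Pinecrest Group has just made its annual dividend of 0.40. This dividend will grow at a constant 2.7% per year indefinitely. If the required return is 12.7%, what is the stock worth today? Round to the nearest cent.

4.11

D₁ = D₀ × (1 + g) = 0.40 × 1.027 = 0.4108
Growing perpetuity: P = D₁ / (r − g) = 0.4108 / (0.127 − 0.027) = 4.11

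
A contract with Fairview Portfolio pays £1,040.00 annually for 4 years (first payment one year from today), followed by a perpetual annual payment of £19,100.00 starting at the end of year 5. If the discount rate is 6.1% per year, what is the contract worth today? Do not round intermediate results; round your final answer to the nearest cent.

PV of 4-year annuity: £1,040.00 × [1 − (1+0.061)^−4] / 0.061 = 3595.47322
Perpetuity value at year 4: £19,100.00 / 0.061 = 313114.75410
PV of perpetuity: 313114.75410 / (1+0.061)^4 = 247082.50553
Total PV = 3595.47322 + 247082.50553 = 250677.97875

£250677.98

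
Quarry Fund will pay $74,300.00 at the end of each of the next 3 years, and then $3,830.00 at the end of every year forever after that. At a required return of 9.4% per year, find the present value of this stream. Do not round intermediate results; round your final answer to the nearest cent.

$217860.99

PV of 3-year annuity: $74,300.00 × [1 − (1+0.094)^−3] / 0.094 = 186742.46508
Perpetuity value at year 3: $3,830.00 / 0.094 = 40744.68085
PV of perpetuity: 40744.68085 / (1+0.094)^3 = 31118.52148
Total PV = 186742.46508 + 31118.52148 = 217860.98656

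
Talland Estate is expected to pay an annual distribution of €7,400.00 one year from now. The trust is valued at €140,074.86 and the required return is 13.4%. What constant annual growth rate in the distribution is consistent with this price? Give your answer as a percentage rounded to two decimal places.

8.12%

P = D₁/(r−g) ⇒ g = r − D₁/P = 0.134 − €7,400.00/€140,074.86 = 0.081171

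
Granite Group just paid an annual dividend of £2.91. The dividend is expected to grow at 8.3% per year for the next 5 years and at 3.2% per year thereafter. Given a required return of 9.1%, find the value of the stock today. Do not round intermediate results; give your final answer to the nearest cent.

D_1 = 3.15153
D_2 = 3.41311
D_3 = 3.69639
D_4 = 4.00320
D_5 = 4.33546
Terminal value at year 5: TV = D_5×(1+g_2)/(r−g_2) = 4.47420/0.059 = 75.83382
P_0 = D_1/(1+r)^1 + D_2/(1+r)^2 + D_3/(1+r)^3 + D_4/(1+r)^4 + D_5/(1+r)^5 + TV/(1+r)^5
    = 2.88866 + 2.86748 + 2.84645 + 2.82558 + 2.80486 + 49.06132 = 63.29436

£63.29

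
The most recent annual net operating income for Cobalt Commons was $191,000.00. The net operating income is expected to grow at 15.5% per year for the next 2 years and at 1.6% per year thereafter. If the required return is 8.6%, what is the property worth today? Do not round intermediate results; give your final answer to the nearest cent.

$3554868.78

D_1 = 220605.00000
D_2 = 254798.77500
Terminal value at year 2: TV = D_2×(1+g_2)/(r−g_2) = 258875.55540/0.07 = 3698222.22000
P_0 = D_1/(1+r)^1 + D_2/(1+r)^2 + TV/(1+r)^2
    = 203135.35912 + 216041.74934 + 3135691.67608 = 3554868.78453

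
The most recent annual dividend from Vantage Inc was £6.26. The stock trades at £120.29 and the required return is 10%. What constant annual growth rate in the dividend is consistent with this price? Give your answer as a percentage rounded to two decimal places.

4.56%

P = D₀(1+g)/(r−g) ⇒ P(r−g) = D₀(1+g) ⇒ g(P+D₀) = P·r − D₀
g = (P·r − D₀)/(P + D₀) = (£120.29×0.1 − £6.26) / (£120.29 + £6.26) = 0.045587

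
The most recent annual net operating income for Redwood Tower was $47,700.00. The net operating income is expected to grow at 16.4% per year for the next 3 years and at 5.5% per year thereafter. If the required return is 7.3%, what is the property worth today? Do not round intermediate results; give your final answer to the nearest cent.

D_1 = 55522.80000
D_2 = 64628.53920
D_3 = 75227.61963
Terminal value at year 3: TV = D_3×(1+g_2)/(r−g_2) = 79365.13871/0.018 = 4409174.37269
P_0 = D_1/(1+r)^1 + D_2/(1+r)^2 + D_3/(1+r)^3 + TV/(1+r)^3
    = 51745.38677 + 56133.85852 + 60894.51195 + 3569095.00590 = 3737868.76314

$3737868.76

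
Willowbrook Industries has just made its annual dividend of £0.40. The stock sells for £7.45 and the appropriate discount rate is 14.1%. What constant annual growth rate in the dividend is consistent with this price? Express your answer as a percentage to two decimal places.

P = D₀(1+g)/(r−g) ⇒ P(r−g) = D₀(1+g) ⇒ g(P+D₀) = P·r − D₀
g = (P·r − D₀)/(P + D₀) = (£7.45×0.141 − £0.40) / (£7.45 + £0.40) = 0.082860

8.29%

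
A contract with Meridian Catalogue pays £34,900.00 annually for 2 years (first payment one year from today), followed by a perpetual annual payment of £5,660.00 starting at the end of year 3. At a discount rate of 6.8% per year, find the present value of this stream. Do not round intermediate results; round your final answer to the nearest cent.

PV of 2-year annuity: £34,900.00 × [1 − (1+0.068)^−2] / 0.068 = 63275.18972
Perpetuity value at year 2: £5,660.00 / 0.068 = 83235.29412
PV of perpetuity: 83235.29412 / (1+0.068)^2 = 72973.47252
Total PV = 63275.18972 + 72973.47252 = 136248.66224

£136248.66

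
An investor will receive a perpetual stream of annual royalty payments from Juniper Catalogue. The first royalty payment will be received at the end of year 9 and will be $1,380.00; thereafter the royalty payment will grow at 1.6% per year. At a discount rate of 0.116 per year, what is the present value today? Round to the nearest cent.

Value at end of year 8: C₁ / (r − g) = $1,380.00 / (0.116 − 0.016) = $13,800.0000
Discount to today: PV = $13,800.0000 / (1 + 0.116)^8 = $13,800.0000 / 2.406099 = $5,735.42

$5735.42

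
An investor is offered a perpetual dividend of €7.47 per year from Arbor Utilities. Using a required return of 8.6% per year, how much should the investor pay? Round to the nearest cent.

Level perpetuity: PV = C / r = €7.47 / 0.086 = €86.86

€86.86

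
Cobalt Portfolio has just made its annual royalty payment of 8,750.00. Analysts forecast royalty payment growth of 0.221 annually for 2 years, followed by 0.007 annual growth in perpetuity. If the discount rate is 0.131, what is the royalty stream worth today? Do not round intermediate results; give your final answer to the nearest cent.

102461.74

D_1 = 10683.75000
D_2 = 13044.85875
Terminal value at year 2: TV = D_2×(1+g_2)/(r−g_2) = 13136.17276/0.124 = 105936.87711
P_0 = D_1/(1+r)^1 + D_2/(1+r)^2 + TV/(1+r)^2
    = 9446.28647 + 10197.98036 + 82817.46950 = 102461.73633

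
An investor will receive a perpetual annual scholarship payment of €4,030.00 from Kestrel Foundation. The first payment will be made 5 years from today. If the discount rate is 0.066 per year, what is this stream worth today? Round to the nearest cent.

€47285.97

Value at end of year 4: C / r = €4,030.00 / 0.066 = €61,060.6061
Discount to today: PV = €61,060.6061 / (1 + 0.066)^4 = €61,060.6061 / 1.291305 = €47,285.97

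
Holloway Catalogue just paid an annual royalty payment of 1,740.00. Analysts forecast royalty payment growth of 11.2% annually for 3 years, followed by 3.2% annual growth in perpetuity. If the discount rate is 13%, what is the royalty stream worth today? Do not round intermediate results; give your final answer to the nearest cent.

D_1 = 1934.88000
D_2 = 2151.58656
D_3 = 2392.56425
Terminal value at year 3: TV = D_3×(1+g_2)/(r−g_2) = 2469.12631/0.098 = 25195.16644
P_0 = D_1/(1+r)^1 + D_2/(1+r)^2 + D_3/(1+r)^3 + TV/(1+r)^3
    = 1712.28319 + 1685.00788 + 1658.16704 + 17461.51419 = 22516.97230

22516.97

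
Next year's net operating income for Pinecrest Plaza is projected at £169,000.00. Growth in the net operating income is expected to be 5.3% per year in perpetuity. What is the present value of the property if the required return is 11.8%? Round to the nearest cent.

£2600000.00

Growing perpetuity: P = D₁ / (r − g) = £169,000.0000 / (0.118 − 0.053) = £2,600,000.00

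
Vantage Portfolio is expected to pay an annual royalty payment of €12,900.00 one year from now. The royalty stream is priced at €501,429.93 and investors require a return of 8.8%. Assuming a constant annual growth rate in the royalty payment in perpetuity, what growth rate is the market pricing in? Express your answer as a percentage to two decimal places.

6.23%

P = D₁/(r−g) ⇒ g = r − D₁/P = 0.088 − €12,900.00/€501,429.93 = 0.062274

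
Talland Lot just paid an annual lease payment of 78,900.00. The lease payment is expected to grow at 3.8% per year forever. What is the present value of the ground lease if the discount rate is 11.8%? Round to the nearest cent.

D₁ = D₀ × (1 + g) = 78,900.00 × 1.038 = 81,898.2000
Growing perpetuity: P = D₁ / (r − g) = 81,898.2000 / (0.118 − 0.038) = 1,023,727.50

1023727.50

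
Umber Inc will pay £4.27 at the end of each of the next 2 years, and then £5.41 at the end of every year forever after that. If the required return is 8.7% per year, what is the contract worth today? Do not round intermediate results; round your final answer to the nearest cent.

PV of 2-year annuity: £4.27 × [1 − (1+0.087)^−2] / 0.087 = 7.54208
Perpetuity value at year 2: £5.41 / 0.087 = 62.18391
PV of perpetuity: 62.18391 / (1+0.087)^2 = 52.62825
Total PV = 7.54208 + 52.62825 = 60.17033

£60.17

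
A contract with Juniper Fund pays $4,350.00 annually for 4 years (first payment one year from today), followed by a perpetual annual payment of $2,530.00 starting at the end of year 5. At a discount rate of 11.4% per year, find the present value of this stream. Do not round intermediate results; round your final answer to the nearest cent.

$27791.55

PV of 4-year annuity: $4,350.00 × [1 − (1+0.114)^−4] / 0.114 = 13381.18447
Perpetuity value at year 4: $2,530.00 / 0.114 = 22192.98246
PV of perpetuity: 22192.98246 / (1+0.114)^4 = 14410.36252
Total PV = 13381.18447 + 14410.36252 = 27791.54699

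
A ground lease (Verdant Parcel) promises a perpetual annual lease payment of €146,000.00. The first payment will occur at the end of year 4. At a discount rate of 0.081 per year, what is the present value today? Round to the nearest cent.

€1426890.86

Value at end of year 3: C / r = €146,000.00 / 0.081 = €1,802,469.1358
Discount to today: PV = €1,802,469.1358 / (1 + 0.081)^3 = €1,802,469.1358 / 1.263214 = €1,426,890.86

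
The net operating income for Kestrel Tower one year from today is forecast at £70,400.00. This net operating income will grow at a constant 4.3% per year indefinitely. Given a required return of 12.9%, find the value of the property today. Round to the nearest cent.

£818604.65

Growing perpetuity: P = D₁ / (r − g) = £70,400.0000 / (0.129 − 0.043) = £818,604.65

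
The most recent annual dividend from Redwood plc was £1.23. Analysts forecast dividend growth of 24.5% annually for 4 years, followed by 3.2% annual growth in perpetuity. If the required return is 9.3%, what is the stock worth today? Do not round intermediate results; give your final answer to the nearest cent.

D_1 = 1.53135
D_2 = 1.90653
D_3 = 2.37363
D_4 = 2.95517
Terminal value at year 4: TV = D_4×(1+g_2)/(r−g_2) = 3.04974/0.061 = 49.99567
P_0 = D_1/(1+r)^1 + D_2/(1+r)^2 + D_3/(1+r)^3 + D_4/(1+r)^4 + TV/(1+r)^4
    = 1.40105 + 1.59589 + 1.81783 + 2.07063 + 35.03094 = 41.91633

£41.92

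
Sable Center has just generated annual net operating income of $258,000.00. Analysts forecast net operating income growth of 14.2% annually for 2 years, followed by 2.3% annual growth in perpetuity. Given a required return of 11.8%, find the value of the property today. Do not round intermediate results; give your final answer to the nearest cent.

$3431548.18

D_1 = 294636.00000
D_2 = 336474.31200
Terminal value at year 2: TV = D_2×(1+g_2)/(r−g_2) = 344213.22118/0.095 = 3623297.06501
P_0 = D_1/(1+r)^1 + D_2/(1+r)^2 + TV/(1+r)^2
    = 263538.46154 + 269195.81671 + 2898813.89989 = 3431548.17814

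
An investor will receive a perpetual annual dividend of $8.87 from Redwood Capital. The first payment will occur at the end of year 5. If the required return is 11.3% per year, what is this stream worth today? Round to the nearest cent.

$51.15

Value at end of year 4: C / r = $8.87 / 0.113 = $78.4956
Discount to today: PV = $78.4956 / (1 + 0.113)^4 = $78.4956 / 1.534549 = $51.15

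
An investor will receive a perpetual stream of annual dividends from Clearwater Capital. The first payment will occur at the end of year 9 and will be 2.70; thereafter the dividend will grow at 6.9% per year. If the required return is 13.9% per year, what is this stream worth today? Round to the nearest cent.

Value at end of year 8: C₁ / (r − g) = 2.70 / (0.139 − 0.069) = 38.5714
Discount to today: PV = 38.5714 / (1 + 0.139)^8 = 38.5714 / 2.832630 = 13.62

13.62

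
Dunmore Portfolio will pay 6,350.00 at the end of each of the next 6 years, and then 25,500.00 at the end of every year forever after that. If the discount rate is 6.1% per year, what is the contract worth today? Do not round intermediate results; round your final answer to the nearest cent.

324161.16

PV of 6-year annuity: 6,350.00 × [1 − (1+0.061)^−6] / 0.061 = 31127.14408
Perpetuity value at year 6: 25,500.00 / 0.061 = 418032.78689
PV of perpetuity: 418032.78689 / (1+0.061)^6 = 293034.01932
Total PV = 31127.14408 + 293034.01932 = 324161.16340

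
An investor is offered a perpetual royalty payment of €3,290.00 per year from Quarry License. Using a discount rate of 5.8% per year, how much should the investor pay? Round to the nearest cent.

Level perpetuity: PV = C / r = €3,290.00 / 0.058 = €56,724.14

€56724.14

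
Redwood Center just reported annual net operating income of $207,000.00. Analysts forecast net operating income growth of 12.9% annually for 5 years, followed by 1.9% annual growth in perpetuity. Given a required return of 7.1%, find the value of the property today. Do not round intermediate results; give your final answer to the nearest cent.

$6496156.94

D_1 = 233703.00000
D_2 = 263850.68700
D_3 = 297887.42562
D_4 = 336314.90353
D_5 = 379699.52608
Terminal value at year 5: TV = D_5×(1+g_2)/(r−g_2) = 386913.81708/0.052 = 7440650.32844
P_0 = D_1/(1+r)^1 + D_2/(1+r)^2 + D_3/(1+r)^3 + D_4/(1+r)^4 + D_5/(1+r)^5 + TV/(1+r)^5
    = 218210.08403 + 230027.25012 + 242484.37477 + 255616.11496 + 269459.00447 + 5280360.10678 = 6496156.93512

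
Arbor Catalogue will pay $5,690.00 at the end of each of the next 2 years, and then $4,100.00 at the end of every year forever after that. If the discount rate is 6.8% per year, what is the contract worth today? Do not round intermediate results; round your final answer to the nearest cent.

$63176.86

PV of 2-year annuity: $5,690.00 × [1 − (1+0.068)^−2] / 0.068 = 10316.21288
Perpetuity value at year 2: $4,100.00 / 0.068 = 60294.11765
PV of perpetuity: 60294.11765 / (1+0.068)^2 = 52860.64264
Total PV = 10316.21288 + 52860.64264 = 63176.85552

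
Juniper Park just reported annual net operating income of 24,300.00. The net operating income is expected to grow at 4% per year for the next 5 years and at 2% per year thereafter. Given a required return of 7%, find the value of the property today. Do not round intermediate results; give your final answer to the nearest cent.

541670.11

D_1 = 25272.00000
D_2 = 26282.88000
D_3 = 27334.19520
D_4 = 28427.56301
D_5 = 29564.66553
Terminal value at year 5: TV = D_5×(1+g_2)/(r−g_2) = 30155.95884/0.05 = 603119.17678
P_0 = D_1/(1+r)^1 + D_2/(1+r)^2 + D_3/(1+r)^3 + D_4/(1+r)^4 + D_5/(1+r)^5 + TV/(1+r)^5
    = 23618.69159 + 22956.48528 + 22312.84551 + 21687.25171 + 21079.19792 + 430015.63762 = 541670.10964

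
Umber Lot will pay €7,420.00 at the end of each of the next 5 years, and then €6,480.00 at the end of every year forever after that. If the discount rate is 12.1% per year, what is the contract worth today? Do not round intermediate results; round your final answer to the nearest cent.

PV of 5-year annuity: €7,420.00 × [1 − (1+0.121)^−5] / 0.121 = 26681.30995
Perpetuity value at year 5: €6,480.00 / 0.121 = 53553.71901
PV of perpetuity: 53553.71901 / (1+0.121)^5 = 30252.52110
Total PV = 26681.30995 + 30252.52110 = 56933.83105

€56933.83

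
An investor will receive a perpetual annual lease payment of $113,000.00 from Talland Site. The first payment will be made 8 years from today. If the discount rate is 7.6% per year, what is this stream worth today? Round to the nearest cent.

Value at end of year 7: C / r = $113,000.00 / 0.076 = $1,486,842.1053
Discount to today: PV = $1,486,842.1053 / (1 + 0.076)^7 = $1,486,842.1053 / 1.669882 = $890,387.29

$890387.29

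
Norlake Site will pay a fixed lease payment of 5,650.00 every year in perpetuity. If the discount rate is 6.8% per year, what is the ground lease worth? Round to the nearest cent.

Level perpetuity: PV = C / r = 5,650.00 / 0.068 = 83,088.24

83088.24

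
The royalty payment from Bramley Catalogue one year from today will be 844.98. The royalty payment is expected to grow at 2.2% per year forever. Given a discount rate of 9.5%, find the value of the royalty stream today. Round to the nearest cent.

11575.07

Growing perpetuity: P = D₁ / (r − g) = 844.9800 / (0.095 − 0.022) = 11,575.07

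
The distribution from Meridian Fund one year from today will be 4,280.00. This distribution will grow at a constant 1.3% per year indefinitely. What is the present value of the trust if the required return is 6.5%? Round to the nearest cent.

Growing perpetuity: P = D₁ / (r − g) = 4,280.0000 / (0.065 − 0.013) = 82,307.69

82307.69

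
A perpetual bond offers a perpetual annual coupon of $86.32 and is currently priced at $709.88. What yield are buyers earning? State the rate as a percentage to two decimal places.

P = C/r ⇒ r = C/P = $86.32/$709.88 = 0.121598

12.16%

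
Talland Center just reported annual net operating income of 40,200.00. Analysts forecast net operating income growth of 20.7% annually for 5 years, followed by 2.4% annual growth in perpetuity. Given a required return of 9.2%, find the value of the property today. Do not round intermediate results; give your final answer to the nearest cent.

1272865.93

D_1 = 48521.40000
D_2 = 58565.32980
D_3 = 70688.35307
D_4 = 85320.84215
D_5 = 102982.25648
Terminal value at year 5: TV = D_5×(1+g_2)/(r−g_2) = 105453.83064/0.068 = 1550791.62699
P_0 = D_1/(1+r)^1 + D_2/(1+r)^2 + D_3/(1+r)^3 + D_4/(1+r)^4 + D_5/(1+r)^5 + TV/(1+r)^5
    = 44433.51648 + 49112.87033 + 54285.01326 + 60001.84158 + 66320.71684 + 998711.97125 = 1272865.92975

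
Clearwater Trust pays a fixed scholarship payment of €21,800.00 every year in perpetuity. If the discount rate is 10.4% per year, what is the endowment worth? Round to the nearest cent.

Level perpetuity: PV = C / r = €21,800.00 / 0.104 = €209,615.38

€209615.38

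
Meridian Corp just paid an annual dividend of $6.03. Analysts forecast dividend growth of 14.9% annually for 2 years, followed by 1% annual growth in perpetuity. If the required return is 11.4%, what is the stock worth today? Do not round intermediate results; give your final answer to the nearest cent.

$74.93

D_1 = 6.92847
D_2 = 7.96081
Terminal value at year 2: TV = D_2×(1+g_2)/(r−g_2) = 8.04042/0.104 = 77.31173
P_0 = D_1/(1+r)^1 + D_2/(1+r)^2 + TV/(1+r)^2
    = 6.21945 + 6.41486 + 62.29813 = 74.93244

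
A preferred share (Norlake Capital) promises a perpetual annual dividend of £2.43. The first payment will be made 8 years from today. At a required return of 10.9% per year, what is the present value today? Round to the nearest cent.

£10.81

Value at end of year 7: C / r = £2.43 / 0.109 = £22.2936
Discount to today: PV = £22.2936 / (1 + 0.109)^7 = £22.2936 / 2.063103 = £10.81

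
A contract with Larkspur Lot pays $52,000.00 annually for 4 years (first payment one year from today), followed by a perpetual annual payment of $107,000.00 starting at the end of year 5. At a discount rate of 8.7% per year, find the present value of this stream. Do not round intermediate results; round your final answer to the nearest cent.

$1050520.80

PV of 4-year annuity: $52,000.00 × [1 − (1+0.087)^−4] / 0.087 = 169580.75717
Perpetuity value at year 4: $107,000.00 / 0.087 = 1229885.05747
PV of perpetuity: 1229885.05747 / (1+0.087)^4 = 880940.03792
Total PV = 169580.75717 + 880940.03792 = 1050520.79508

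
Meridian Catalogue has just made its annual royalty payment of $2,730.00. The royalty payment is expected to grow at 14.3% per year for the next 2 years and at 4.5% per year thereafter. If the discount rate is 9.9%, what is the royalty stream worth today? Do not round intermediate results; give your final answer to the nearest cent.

$62937.80

D_1 = 3120.39000
D_2 = 3566.60577
Terminal value at year 2: TV = D_2×(1+g_2)/(r−g_2) = 3727.10303/0.054 = 69020.42648
P_0 = D_1/(1+r)^1 + D_2/(1+r)^2 + TV/(1+r)^2
    = 2839.29936 + 2952.97468 + 57145.52851 = 62937.80255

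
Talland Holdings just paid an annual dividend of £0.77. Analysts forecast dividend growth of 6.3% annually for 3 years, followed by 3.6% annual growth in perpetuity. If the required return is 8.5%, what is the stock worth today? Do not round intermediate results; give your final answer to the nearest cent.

£17.53

D_1 = 0.81851
D_2 = 0.87008
D_3 = 0.92489
Terminal value at year 3: TV = D_3×(1+g_2)/(r−g_2) = 0.95819/0.049 = 19.55484
P_0 = D_1/(1+r)^1 + D_2/(1+r)^2 + D_3/(1+r)^3 + TV/(1+r)^3
    = 0.75439 + 0.73909 + 0.72410 + 15.30964 = 17.52722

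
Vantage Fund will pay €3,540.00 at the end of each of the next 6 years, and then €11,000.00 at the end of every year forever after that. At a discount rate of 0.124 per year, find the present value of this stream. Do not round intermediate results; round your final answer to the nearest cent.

€58382.92

PV of 6-year annuity: €3,540.00 × [1 − (1+0.124)^−6] / 0.124 = 14390.98036
Perpetuity value at year 6: €11,000.00 / 0.124 = 88709.67742
PV of perpetuity: 88709.67742 / (1+0.124)^6 = 43991.94185
Total PV = 14390.98036 + 43991.94185 = 58382.92221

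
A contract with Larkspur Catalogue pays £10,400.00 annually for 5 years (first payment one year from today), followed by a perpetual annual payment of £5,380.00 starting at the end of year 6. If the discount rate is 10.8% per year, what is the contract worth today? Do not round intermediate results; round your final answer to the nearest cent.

PV of 5-year annuity: £10,400.00 × [1 − (1+0.108)^−5] / 0.108 = 38631.49739
Perpetuity value at year 5: £5,380.00 / 0.108 = 49814.81481
PV of perpetuity: 49814.81481 / (1+0.108)^5 = 29830.44405
Total PV = 38631.49739 + 29830.44405 = 68461.94144

£68461.94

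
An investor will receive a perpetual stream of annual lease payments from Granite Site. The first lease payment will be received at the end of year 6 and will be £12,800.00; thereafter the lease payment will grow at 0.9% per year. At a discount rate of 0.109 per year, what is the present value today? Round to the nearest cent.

Value at end of year 5: C₁ / (r − g) = £12,800.00 / (0.109 − 0.009) = £128,000.0000
Discount to today: PV = £128,000.0000 / (1 + 0.109)^5 = £128,000.0000 / 1.677481 = £76,304.87

£76304.87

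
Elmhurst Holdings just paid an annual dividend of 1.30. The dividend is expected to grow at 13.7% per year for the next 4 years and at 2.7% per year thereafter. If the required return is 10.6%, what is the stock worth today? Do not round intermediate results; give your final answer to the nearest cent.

24.45

D_1 = 1.47810
D_2 = 1.68060
D_3 = 1.91084
D_4 = 2.17263
Terminal value at year 4: TV = D_4×(1+g_2)/(r−g_2) = 2.23129/0.079 = 28.24415
P_0 = D_1/(1+r)^1 + D_2/(1+r)^2 + D_3/(1+r)^3 + D_4/(1+r)^4 + TV/(1+r)^4
    = 1.33644 + 1.37390 + 1.41241 + 1.45199 + 18.87592 = 24.45065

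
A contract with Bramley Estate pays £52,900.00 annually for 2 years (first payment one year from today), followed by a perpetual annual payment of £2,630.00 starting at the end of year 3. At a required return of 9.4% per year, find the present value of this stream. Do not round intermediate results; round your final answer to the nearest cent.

PV of 2-year annuity: £52,900.00 × [1 − (1+0.094)^−2] / 0.094 = 92554.53546
Perpetuity value at year 2: £2,630.00 / 0.094 = 27978.72340
PV of perpetuity: 27978.72340 / (1+0.094)^2 = 23377.24083
Total PV = 92554.53546 + 23377.24083 = 115931.77629

£115931.78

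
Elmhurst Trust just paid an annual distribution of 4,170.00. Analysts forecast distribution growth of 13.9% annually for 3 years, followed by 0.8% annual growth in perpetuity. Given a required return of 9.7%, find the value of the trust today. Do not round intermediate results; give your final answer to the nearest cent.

D_1 = 4749.63000
D_2 = 5409.82857
D_3 = 6161.79474
Terminal value at year 3: TV = D_3×(1+g_2)/(r−g_2) = 6211.08910/0.089 = 69787.51797
P_0 = D_1/(1+r)^1 + D_2/(1+r)^2 + D_3/(1+r)^3 + TV/(1+r)^3
    = 4329.65360 + 4495.41974 + 4667.53243 + 52863.73813 = 66356.34390

66356.34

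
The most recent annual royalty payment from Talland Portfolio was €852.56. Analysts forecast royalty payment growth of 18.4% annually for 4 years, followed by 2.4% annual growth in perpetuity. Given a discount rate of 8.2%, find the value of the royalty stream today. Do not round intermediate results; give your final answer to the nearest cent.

D_1 = 1009.43104
D_2 = 1195.16635
D_3 = 1415.07696
D_4 = 1675.45112
Terminal value at year 4: TV = D_4×(1+g_2)/(r−g_2) = 1715.66195/0.058 = 29580.37841
P_0 = D_1/(1+r)^1 + D_2/(1+r)^2 + D_3/(1+r)^3 + D_4/(1+r)^4 + TV/(1+r)^4
    = 932.93072 + 1020.87798 + 1117.11601 + 1222.42640 + 21582.14879 = 25875.49990

€25875.50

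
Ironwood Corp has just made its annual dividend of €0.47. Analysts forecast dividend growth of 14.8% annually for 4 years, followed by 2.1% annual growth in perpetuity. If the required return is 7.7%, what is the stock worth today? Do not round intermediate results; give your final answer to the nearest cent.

D_1 = 0.53956
D_2 = 0.61941
D_3 = 0.71109
D_4 = 0.81633
Terminal value at year 4: TV = D_4×(1+g_2)/(r−g_2) = 0.83347/0.056 = 14.88343
P_0 = D_1/(1+r)^1 + D_2/(1+r)^2 + D_3/(1+r)^3 + D_4/(1+r)^4 + TV/(1+r)^4
    = 0.50098 + 0.53401 + 0.56922 + 0.60674 + 11.06217 = 13.27312

€13.27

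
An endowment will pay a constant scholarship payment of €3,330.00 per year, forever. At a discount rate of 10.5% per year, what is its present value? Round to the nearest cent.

€31714.29

Level perpetuity: PV = C / r = €3,330.00 / 0.105 = €31,714.29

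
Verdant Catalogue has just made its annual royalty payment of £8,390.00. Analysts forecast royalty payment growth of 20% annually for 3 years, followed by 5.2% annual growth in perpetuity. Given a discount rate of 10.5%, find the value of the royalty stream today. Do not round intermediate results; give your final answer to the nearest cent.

£243035.48

D_1 = 10068.00000
D_2 = 12081.60000
D_3 = 14497.92000
Terminal value at year 3: TV = D_3×(1+g_2)/(r−g_2) = 15251.81184/0.053 = 287770.03472
P_0 = D_1/(1+r)^1 + D_2/(1+r)^2 + D_3/(1+r)^3 + TV/(1+r)^3
    = 9111.31222 + 9894.63770 + 10745.30791 + 213284.22496 = 243035.48279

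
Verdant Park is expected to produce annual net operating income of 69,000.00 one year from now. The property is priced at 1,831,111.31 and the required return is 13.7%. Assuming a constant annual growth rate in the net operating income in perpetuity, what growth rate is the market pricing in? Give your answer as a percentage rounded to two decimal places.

P = D₁/(r−g) ⇒ g = r − D₁/P = 0.137 − 69,000.00/1,831,111.31 = 0.099318

9.93%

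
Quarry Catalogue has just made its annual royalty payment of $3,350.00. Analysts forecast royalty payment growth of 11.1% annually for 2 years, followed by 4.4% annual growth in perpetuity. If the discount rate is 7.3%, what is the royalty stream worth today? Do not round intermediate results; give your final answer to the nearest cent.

D_1 = 3721.85000
D_2 = 4134.97535
Terminal value at year 2: TV = D_2×(1+g_2)/(r−g_2) = 4316.91427/0.029 = 148859.11260
P_0 = D_1/(1+r)^1 + D_2/(1+r)^2 + TV/(1+r)^2
    = 3468.63933 + 3591.48024 + 129293.28854 = 136353.40810

$136353.41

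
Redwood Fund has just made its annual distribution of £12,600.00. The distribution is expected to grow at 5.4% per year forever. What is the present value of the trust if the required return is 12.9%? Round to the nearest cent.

£177072.00

D₁ = D₀ × (1 + g) = £12,600.00 × 1.054 = £13,280.4000
Growing perpetuity: P = D₁ / (r − g) = £13,280.4000 / (0.129 − 0.054) = £177,072.00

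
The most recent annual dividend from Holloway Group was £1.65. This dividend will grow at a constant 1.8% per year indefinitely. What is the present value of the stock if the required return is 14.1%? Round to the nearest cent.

£13.66

D₁ = D₀ × (1 + g) = £1.65 × 1.018 = £1.6797
Growing perpetuity: P = D₁ / (r − g) = £1.6797 / (0.141 − 0.018) = £13.66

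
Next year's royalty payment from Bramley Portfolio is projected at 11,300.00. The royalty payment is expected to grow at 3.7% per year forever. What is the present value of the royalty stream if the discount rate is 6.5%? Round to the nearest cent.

Growing perpetuity: P = D₁ / (r − g) = 11,300.0000 / (0.065 − 0.037) = 403,571.43

403571.43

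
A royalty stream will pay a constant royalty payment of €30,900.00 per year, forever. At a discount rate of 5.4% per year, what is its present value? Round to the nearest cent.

Level perpetuity: PV = C / r = €30,900.00 / 0.054 = €572,222.22

€572222.22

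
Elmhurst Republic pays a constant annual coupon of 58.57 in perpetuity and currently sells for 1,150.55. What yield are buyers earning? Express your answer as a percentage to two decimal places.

P = C/r ⇒ r = C/P = 58.57/1,150.55 = 0.050906

5.09%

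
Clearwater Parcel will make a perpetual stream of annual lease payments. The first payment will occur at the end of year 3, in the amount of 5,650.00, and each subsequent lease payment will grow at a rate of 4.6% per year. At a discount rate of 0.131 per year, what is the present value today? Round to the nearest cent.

Value at end of year 2: C₁ / (r − g) = 5,650.00 / (0.131 − 0.046) = 66,470.5882
Discount to today: PV = 66,470.5882 / (1 + 0.131)^2 = 66,470.5882 / 1.279161 = 51,964.21

51964.21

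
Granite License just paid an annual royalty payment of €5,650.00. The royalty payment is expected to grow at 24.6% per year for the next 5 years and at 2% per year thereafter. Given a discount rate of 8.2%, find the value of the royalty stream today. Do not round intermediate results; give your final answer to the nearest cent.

€232244.69

D_1 = 7039.90000
D_2 = 8771.71540
D_3 = 10929.55739
D_4 = 13618.22851
D_5 = 16968.31272
Terminal value at year 5: TV = D_5×(1+g_2)/(r−g_2) = 17307.67897/0.062 = 279156.11246
P_0 = D_1/(1+r)^1 + D_2/(1+r)^2 + D_3/(1+r)^3 + D_4/(1+r)^4 + D_5/(1+r)^5 + TV/(1+r)^5
    = 6506.37708 + 7492.55623 + 8628.21170 + 9935.99980 + 11442.01086 + 188239.53348 = 232244.68915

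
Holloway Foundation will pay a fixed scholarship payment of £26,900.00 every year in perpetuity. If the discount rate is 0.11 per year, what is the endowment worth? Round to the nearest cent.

£244545.45

Level perpetuity: PV = C / r = £26,900.00 / 0.11 = £244,545.45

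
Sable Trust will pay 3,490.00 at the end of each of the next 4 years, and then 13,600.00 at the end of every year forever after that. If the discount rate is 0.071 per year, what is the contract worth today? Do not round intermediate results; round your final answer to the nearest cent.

PV of 4-year annuity: 3,490.00 × [1 − (1+0.071)^−4] / 0.071 = 11794.72937
Perpetuity value at year 4: 13,600.00 / 0.071 = 191549.29577
PV of perpetuity: 191549.29577 / (1+0.071)^4 = 145587.02661
Total PV = 11794.72937 + 145587.02661 = 157381.75597

157381.76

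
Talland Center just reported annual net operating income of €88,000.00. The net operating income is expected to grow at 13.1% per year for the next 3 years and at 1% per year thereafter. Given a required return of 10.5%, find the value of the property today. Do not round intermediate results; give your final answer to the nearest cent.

€1279805.46

D_1 = 99528.00000
D_2 = 112566.16800
D_3 = 127312.33601
Terminal value at year 3: TV = D_3×(1+g_2)/(r−g_2) = 128585.45937/0.095 = 1353531.15124
P_0 = D_1/(1+r)^1 + D_2/(1+r)^2 + D_3/(1+r)^3 + TV/(1+r)^3
    = 90070.58824 + 92189.89619 + 94359.07022 + 1003185.90446 = 1279805.45911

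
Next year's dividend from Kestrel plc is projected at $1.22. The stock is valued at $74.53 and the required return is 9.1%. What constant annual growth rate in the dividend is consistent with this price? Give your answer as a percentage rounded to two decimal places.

7.46%

P = D₁/(r−g) ⇒ g = r − D₁/P = 0.091 − $1.22/$74.53 = 0.074631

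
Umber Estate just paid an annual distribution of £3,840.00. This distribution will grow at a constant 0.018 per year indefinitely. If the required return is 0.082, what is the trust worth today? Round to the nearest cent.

£61080.00

D₁ = D₀ × (1 + g) = £3,840.00 × 1.018 = £3,909.1200
Growing perpetuity: P = D₁ / (r − g) = £3,909.1200 / (0.082 − 0.018) = £61,080.00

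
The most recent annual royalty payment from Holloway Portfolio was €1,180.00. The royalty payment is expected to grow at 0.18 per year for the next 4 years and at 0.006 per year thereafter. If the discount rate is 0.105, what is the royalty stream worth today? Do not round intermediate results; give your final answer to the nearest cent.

D_1 = 1392.40000
D_2 = 1643.03200
D_3 = 1938.77776
D_4 = 2287.75776
Terminal value at year 4: TV = D_4×(1+g_2)/(r−g_2) = 2301.48430/0.099 = 23247.31620
P_0 = D_1/(1+r)^1 + D_2/(1+r)^2 + D_3/(1+r)^3 + D_4/(1+r)^4 + TV/(1+r)^4
    = 1260.09050 + 1345.61700 + 1436.94847 + 1534.47891 + 15592.78571 = 21169.92060

€21169.92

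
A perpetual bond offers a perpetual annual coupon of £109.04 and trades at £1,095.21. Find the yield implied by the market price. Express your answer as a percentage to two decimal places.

P = C/r ⇒ r = C/P = £109.04/£1,095.21 = 0.099561

9.96%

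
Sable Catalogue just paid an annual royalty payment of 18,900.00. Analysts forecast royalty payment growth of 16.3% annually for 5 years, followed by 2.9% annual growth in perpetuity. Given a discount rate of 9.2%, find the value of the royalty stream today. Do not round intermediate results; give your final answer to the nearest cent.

537592.73

D_1 = 21980.70000
D_2 = 25563.55410
D_3 = 29730.41342
D_4 = 34576.47081
D_5 = 40212.43555
Terminal value at year 5: TV = D_5×(1+g_2)/(r−g_2) = 41378.59618/0.063 = 656803.11393
P_0 = D_1/(1+r)^1 + D_2/(1+r)^2 + D_3/(1+r)^3 + D_4/(1+r)^4 + D_5/(1+r)^5 + TV/(1+r)^5
    = 20128.84615 + 21437.58981 + 22831.42578 + 24315.88662 + 25896.86459 + 422982.12166 = 537592.73462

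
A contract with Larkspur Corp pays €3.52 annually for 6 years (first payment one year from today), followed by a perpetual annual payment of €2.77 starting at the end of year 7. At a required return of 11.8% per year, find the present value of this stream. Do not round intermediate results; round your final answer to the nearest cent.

€26.58

PV of 6-year annuity: €3.52 × [1 − (1+0.118)^−6] / 0.118 = 14.55450
Perpetuity value at year 6: €2.77 / 0.118 = 23.47458
PV of perpetuity: 23.47458 / (1+0.118)^6 = 12.02118
Total PV = 14.55450 + 12.02118 = 26.57568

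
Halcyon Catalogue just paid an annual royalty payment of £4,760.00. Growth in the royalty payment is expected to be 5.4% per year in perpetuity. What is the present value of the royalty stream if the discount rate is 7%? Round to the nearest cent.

D₁ = D₀ × (1 + g) = £4,760.00 × 1.054 = £5,017.0400
Growing perpetuity: P = D₁ / (r − g) = £5,017.0400 / (0.07 − 0.054) = £313,565.00

£313565.00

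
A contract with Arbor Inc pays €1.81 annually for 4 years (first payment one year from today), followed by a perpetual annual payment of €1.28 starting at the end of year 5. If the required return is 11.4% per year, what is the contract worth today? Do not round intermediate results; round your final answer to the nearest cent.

€12.86

PV of 4-year annuity: €1.81 × [1 − (1+0.114)^−4] / 0.114 = 5.56780
Perpetuity value at year 4: €1.28 / 0.114 = 11.22807
PV of perpetuity: 11.22807 / (1+0.114)^4 = 7.29062
Total PV = 5.56780 + 7.29062 = 12.85842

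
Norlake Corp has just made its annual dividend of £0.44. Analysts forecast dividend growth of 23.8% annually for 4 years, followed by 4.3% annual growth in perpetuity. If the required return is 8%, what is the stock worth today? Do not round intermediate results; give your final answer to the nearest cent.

£23.92

D_1 = 0.54472
D_2 = 0.67436
D_3 = 0.83486
D_4 = 1.03356
Terminal value at year 4: TV = D_4×(1+g_2)/(r−g_2) = 1.07800/0.037 = 29.13519
P_0 = D_1/(1+r)^1 + D_2/(1+r)^2 + D_3/(1+r)^3 + D_4/(1+r)^4 + TV/(1+r)^4
    = 0.50437 + 0.57816 + 0.66274 + 0.75970 + 21.41523 = 23.92020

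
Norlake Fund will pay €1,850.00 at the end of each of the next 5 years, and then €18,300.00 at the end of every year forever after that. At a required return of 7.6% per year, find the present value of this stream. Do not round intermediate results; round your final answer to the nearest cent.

€174411.09

PV of 5-year annuity: €1,850.00 × [1 − (1+0.076)^−5] / 0.076 = 7465.04584
Perpetuity value at year 5: €18,300.00 / 0.076 = 240789.47368
PV of perpetuity: 240789.47368 / (1+0.076)^5 = 166946.04725
Total PV = 7465.04584 + 166946.04725 = 174411.09309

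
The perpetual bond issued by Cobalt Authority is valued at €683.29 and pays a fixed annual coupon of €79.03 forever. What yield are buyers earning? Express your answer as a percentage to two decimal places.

P = C/r ⇒ r = C/P = €79.03/€683.29 = 0.115661

11.57%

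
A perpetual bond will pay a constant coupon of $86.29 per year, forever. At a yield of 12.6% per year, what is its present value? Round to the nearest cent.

Level perpetuity: PV = C / r = $86.29 / 0.126 = $684.84

$684.84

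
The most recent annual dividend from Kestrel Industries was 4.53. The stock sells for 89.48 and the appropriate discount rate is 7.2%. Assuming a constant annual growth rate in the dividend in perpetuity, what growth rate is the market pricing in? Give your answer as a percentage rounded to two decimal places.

2.03%

P = D₀(1+g)/(r−g) ⇒ P(r−g) = D₀(1+g) ⇒ g(P+D₀) = P·r − D₀
g = (P·r − D₀)/(P + D₀) = (89.48×0.072 − 4.53) / (89.48 + 4.53) = 0.020344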